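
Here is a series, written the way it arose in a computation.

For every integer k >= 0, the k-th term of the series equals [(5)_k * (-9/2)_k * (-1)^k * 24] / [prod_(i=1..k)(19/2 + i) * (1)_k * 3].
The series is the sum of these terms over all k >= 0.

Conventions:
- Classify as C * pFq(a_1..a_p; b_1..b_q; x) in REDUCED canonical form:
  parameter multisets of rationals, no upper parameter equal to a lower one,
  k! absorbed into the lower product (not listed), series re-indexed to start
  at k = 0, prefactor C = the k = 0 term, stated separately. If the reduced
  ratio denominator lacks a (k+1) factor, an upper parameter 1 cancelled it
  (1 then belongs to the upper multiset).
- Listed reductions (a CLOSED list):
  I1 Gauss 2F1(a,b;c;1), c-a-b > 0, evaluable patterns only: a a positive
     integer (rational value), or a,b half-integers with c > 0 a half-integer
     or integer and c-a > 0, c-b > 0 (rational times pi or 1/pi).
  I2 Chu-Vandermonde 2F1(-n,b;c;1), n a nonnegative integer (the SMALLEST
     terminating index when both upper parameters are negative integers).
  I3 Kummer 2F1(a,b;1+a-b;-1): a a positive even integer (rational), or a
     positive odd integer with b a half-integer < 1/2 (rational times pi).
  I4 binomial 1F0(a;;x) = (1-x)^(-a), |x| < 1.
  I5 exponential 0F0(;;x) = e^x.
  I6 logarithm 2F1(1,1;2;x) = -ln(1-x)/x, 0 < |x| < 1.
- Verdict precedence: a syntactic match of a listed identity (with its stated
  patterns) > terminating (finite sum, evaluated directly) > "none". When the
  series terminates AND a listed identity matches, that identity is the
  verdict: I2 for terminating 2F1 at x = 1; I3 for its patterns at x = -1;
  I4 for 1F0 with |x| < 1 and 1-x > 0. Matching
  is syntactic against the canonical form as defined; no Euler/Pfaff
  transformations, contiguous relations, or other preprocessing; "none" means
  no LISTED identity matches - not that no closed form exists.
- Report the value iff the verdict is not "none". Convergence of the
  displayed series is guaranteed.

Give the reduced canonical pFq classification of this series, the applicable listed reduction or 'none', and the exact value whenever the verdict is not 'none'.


This is 8 * 2F1(-9/2, 5; 21/2; -1) in reduced canonical form. Verdict at x = -1: the Kummer evaluation I3 matches (x = -1; c = 21/2 equals 1+a-b for upper {-9/2, 5}: listed pattern). Hence: (2078505/131072) * pi.

Key observation: x = (-1) and (1)_k (C = 8) is k! itself.
Step ratio: r(k) = (-1) * (k-9/2) (k+5) / [(k+21/2) (k+1)] - rational in k, leading ratio (-1); with t_0 = 8, classification follows.


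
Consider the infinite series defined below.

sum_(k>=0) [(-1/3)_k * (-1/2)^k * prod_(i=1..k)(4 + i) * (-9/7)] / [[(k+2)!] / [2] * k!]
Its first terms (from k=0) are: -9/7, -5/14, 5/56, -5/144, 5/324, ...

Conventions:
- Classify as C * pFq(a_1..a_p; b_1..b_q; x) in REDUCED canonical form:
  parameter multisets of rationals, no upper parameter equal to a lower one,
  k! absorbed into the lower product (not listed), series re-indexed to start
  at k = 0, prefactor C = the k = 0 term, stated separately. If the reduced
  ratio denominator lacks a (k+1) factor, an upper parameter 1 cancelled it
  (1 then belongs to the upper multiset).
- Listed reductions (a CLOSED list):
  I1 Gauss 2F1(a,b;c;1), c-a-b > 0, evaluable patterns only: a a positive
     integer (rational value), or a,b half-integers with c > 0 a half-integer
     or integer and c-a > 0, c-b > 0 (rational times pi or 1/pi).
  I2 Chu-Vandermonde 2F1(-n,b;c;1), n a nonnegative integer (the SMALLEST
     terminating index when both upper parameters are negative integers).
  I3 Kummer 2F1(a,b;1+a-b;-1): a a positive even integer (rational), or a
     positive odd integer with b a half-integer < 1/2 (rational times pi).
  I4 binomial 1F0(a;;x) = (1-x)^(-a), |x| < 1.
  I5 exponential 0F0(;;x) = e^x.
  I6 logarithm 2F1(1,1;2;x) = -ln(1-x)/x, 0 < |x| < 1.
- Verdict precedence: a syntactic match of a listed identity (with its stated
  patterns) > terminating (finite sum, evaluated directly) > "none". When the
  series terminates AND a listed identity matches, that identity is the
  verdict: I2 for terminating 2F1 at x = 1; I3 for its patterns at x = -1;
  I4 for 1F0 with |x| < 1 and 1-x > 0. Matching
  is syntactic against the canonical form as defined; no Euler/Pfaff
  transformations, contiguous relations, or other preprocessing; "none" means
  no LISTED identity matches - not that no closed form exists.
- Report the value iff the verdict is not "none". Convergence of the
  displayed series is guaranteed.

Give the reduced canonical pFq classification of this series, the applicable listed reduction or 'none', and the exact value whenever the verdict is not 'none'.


This is -9/7 * 2F1(-1/3, 5; 3; -1/2) in reduced canonical form. Verdict: none here - no I1-I6 shape fits x = -1/2 with lower {3}.

First insight: t_0 being -9/7, the denominator's factorial ratio (C = -9/7, x = -1/2) is a lower Pochhammer.
Term ratio: r(k) = (-1/2) * (k-1/3) (k+5) / [(k+3) (k+1)] - rational in k, leading ratio (-1/2); with t_0 = -9/7, classification follows.


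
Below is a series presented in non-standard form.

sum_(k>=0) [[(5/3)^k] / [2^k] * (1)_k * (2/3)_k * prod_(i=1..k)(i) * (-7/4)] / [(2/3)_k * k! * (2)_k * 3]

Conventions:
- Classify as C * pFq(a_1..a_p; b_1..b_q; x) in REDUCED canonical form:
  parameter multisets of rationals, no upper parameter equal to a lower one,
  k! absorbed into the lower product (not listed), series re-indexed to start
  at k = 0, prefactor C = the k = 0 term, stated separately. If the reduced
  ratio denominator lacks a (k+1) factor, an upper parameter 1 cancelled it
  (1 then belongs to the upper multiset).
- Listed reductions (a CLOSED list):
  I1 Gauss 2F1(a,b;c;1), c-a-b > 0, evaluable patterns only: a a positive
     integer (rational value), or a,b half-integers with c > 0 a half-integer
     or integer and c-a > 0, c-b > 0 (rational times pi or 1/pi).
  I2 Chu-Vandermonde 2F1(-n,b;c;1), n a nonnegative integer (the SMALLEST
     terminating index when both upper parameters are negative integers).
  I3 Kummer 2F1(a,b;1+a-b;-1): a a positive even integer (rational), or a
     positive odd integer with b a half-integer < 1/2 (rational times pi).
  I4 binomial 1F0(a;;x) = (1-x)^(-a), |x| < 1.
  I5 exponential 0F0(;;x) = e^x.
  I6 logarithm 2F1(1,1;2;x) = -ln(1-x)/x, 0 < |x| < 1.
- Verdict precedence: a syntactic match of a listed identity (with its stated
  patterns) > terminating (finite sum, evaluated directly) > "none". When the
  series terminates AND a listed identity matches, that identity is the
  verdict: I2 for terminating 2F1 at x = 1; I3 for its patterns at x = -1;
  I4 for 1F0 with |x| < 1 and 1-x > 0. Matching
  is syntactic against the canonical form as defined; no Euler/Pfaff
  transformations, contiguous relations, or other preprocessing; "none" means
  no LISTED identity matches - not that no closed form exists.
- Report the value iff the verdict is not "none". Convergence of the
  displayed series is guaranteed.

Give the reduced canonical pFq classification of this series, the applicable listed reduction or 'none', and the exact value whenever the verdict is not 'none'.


At argument 5/6: a 2F1 with upper {1, 1}, lower {2}, scaled by C = -7/12. Verdict at x = 5/6: the I6 logarithm reduction matches (the logarithm: parameters (1,1;2), x = 5/6). Value: (7/10) * ln(1/6).

The tell: from the first term -7/12: the running product (C = -7/12) telescopes to a rising factorial.
Consecutive-term ratio: r(k) = (5/6) * (k+1) (k+1) / [(k+2) (k+1)] - rational; roots negated = parameters, x = (5/6), C = -7/12.


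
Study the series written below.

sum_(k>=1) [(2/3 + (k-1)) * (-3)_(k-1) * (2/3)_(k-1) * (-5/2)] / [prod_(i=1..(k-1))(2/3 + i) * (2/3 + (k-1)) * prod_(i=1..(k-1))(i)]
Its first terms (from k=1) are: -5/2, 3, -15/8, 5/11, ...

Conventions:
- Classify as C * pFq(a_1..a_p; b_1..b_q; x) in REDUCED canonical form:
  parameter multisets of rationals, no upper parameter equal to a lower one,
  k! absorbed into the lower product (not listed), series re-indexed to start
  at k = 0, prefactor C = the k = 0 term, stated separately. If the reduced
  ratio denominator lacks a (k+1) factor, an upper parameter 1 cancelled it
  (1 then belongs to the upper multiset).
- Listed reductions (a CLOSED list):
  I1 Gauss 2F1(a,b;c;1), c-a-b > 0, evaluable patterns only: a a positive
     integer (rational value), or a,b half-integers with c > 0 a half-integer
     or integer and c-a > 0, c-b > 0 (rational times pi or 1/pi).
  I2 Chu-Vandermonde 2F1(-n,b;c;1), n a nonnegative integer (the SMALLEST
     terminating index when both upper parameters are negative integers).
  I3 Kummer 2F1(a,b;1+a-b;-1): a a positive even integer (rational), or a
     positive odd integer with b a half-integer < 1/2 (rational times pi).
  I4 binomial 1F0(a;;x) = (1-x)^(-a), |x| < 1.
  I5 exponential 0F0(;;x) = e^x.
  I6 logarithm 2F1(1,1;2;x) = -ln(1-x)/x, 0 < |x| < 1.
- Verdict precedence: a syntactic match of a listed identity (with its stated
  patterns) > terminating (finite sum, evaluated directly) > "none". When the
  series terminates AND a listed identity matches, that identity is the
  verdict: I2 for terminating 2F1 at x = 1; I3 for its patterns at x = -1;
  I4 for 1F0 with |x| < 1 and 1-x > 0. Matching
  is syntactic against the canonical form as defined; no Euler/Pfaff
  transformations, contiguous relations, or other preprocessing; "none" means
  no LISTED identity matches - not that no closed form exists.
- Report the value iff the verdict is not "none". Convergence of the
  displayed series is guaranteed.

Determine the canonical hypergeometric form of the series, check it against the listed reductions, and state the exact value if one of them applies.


This is -5/2 * 2F1(-3, 2/3; 5/3; 1) in reduced canonical form. Verdict: this is the Chu-Vandermonde identity I2 (terminating 2F1 at x = 1 with n = 3, b = 2/3, c = 5/3). Exact value: -81/88.

First insight: t_0 = -5/2 here, and the factor k + 2/3 cancels (top and bottom), leaving prefactor -5/2.
Step ratio: r(k) = 1 * (k-3) (k+2/3) / [(k+5/3) (k+1)] - rational; roots negated = parameters, x = 1, C = -5/2.


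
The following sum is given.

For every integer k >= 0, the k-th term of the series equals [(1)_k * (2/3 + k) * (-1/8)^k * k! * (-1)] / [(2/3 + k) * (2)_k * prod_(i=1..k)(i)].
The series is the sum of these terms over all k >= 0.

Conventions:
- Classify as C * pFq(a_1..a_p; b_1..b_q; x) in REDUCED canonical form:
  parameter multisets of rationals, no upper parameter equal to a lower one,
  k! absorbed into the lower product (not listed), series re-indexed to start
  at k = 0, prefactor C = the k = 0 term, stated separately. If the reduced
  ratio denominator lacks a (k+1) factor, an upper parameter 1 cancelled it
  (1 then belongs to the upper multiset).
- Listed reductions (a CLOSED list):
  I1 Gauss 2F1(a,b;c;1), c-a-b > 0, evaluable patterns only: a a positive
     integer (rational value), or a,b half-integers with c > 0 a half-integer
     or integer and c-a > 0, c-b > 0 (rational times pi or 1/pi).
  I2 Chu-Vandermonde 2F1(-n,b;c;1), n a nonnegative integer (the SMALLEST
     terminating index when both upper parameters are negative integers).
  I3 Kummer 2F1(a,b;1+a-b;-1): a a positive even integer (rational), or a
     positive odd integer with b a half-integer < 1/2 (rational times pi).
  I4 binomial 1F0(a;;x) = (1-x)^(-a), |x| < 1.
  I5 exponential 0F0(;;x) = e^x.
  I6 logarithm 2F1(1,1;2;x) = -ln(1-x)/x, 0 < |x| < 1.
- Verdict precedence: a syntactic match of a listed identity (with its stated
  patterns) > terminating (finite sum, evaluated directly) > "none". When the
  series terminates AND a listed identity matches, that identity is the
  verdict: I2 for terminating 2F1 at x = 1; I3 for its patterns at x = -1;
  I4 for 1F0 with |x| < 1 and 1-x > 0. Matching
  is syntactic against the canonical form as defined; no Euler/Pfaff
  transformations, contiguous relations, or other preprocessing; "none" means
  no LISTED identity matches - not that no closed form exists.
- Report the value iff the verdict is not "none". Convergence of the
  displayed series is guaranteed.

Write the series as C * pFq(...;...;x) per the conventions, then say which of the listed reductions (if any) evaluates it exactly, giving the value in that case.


Prefactor -1, argument -1/8: 2F1 with upper {1, 1} over lower {2}. Verdict at x = -1/8: logarithm (I6) matches (the logarithm: parameters (1,1;2), x = -1/8). Hence: (-8) * ln(9/8).

First insight: t_0 = -1 here, and striking the common factor k + 2/3 reduces the term (C = -1, x = -1/8).
Adjacent-term ratio: r(k) = (-1/8) * (k+1) (k+1) / [(k+2) (k+1)] - rational; roots negated = parameters, x = (-1/8), C = -1.


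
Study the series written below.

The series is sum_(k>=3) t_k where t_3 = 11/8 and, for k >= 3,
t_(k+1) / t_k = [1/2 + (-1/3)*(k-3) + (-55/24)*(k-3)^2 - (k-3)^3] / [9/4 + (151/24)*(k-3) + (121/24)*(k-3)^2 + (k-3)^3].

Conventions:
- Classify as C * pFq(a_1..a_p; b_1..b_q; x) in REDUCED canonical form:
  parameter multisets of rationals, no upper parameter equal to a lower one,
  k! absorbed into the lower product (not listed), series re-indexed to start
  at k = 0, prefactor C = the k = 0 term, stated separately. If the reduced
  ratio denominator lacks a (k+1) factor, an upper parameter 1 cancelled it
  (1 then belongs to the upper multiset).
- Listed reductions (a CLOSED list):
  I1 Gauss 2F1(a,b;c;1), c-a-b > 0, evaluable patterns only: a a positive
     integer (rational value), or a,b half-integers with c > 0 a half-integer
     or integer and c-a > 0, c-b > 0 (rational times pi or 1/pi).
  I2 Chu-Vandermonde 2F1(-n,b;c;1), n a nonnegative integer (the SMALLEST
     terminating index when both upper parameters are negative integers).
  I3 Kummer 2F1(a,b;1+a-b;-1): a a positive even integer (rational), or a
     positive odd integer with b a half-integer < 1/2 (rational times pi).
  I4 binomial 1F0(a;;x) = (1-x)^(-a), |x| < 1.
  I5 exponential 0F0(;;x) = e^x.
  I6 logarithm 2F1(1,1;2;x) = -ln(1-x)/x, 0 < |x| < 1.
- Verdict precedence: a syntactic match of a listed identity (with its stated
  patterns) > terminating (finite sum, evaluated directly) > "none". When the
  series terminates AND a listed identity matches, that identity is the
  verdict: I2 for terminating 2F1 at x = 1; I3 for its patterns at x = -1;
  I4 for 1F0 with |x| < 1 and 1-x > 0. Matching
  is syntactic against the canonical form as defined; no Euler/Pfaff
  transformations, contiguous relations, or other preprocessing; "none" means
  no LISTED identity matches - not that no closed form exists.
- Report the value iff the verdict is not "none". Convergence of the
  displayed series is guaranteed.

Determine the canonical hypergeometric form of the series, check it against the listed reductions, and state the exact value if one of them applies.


Key observation: x = (-1) and the ratio is unreduced: k + 2/3 divides both sides (prefactor 11/8).
Ratio: r(k) = (-1) * (k-3/8) (k+2) / [(k+27/8) (k+1)] - rational in k, leading ratio (-1); with t_0 = 11/8, classification follows.

Reduced: x = -1, 2F1, upper = {-3/8, 2}, lower = {27/8}, C = 11/8. Verdict: this is the Kummer evaluation I3 (x = -1; c = 27/8 equals 1+a-b for upper {-3/8, 2}: listed pattern). Its exact value is 209/128.


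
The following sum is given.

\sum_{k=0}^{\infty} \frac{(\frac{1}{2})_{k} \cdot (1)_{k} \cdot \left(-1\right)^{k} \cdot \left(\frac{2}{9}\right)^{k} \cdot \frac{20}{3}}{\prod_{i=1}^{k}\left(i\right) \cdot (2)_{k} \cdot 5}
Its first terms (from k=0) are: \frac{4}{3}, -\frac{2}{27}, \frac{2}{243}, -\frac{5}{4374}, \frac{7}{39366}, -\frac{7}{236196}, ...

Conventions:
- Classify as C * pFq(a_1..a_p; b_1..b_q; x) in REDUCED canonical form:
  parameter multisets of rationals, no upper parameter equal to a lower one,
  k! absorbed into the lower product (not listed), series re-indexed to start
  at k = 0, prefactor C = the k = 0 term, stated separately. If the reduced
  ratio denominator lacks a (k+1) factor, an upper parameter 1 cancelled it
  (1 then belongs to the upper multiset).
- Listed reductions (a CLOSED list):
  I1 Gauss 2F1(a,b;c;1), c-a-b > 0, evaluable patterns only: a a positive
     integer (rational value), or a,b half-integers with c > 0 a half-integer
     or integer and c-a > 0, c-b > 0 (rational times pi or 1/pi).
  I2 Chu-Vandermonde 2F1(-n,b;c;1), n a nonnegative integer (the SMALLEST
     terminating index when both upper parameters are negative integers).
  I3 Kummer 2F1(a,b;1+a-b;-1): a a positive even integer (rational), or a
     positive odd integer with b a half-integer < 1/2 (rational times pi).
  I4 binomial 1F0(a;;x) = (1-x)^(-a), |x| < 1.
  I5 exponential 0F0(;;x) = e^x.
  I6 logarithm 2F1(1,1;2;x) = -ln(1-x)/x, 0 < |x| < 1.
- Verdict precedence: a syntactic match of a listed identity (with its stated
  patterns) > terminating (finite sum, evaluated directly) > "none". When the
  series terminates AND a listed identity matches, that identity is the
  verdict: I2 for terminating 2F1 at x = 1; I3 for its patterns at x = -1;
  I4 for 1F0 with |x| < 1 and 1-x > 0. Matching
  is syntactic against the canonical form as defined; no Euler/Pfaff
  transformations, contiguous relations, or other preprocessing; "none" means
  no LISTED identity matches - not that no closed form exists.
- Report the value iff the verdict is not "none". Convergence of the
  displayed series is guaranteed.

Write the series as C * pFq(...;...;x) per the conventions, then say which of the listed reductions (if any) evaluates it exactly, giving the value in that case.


Classification (C = \frac{4}{3}): 2F1 with upper {\frac{1}{2}, 1}, lower {2}, argument x = -\frac{2}{9}. Verdict: none - at argument -\frac{2}{9} the multisets {\frac{1}{2}, 1} ; {2} match no listed identity.

The tell: x = -\frac{2}{9} and the product of the first k integers (C = 4/3) is k!.
Term ratio: r(k) = -\frac{2}{9} * (k+\frac{1}{2}) (k+1) / [(k+2) (k+1)] - rational; roots negated = parameters, x = -\frac{2}{9}, C = \frac{4}{3}.


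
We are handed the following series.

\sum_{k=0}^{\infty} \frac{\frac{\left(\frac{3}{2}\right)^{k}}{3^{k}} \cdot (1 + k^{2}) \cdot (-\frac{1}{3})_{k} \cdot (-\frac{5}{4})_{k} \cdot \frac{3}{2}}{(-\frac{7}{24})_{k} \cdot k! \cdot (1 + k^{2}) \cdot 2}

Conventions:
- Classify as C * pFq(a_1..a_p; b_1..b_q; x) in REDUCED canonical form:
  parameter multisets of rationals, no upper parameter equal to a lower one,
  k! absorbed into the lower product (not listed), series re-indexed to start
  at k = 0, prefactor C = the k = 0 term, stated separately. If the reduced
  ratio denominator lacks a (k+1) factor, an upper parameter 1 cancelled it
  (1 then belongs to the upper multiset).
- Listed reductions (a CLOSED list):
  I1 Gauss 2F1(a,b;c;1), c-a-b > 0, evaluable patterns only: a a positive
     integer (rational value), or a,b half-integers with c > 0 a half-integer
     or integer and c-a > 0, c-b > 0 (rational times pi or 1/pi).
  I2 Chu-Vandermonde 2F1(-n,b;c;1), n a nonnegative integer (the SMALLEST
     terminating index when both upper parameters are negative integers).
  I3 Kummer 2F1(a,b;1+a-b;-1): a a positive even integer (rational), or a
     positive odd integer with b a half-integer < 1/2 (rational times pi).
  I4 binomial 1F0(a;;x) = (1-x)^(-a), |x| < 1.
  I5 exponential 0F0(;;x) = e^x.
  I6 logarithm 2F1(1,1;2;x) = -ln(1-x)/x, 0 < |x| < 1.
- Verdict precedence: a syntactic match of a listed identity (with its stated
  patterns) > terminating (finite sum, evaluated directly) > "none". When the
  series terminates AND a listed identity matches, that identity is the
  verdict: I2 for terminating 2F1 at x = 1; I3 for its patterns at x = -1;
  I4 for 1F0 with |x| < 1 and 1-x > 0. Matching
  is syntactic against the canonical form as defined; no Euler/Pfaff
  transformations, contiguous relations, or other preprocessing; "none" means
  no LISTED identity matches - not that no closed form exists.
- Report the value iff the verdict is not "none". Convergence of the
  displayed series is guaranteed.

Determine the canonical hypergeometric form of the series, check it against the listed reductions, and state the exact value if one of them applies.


The series (x = \frac{1}{2}) is 2F1: upper {-\frac{5}{4}, -\frac{1}{3}}, lower {-\frac{7}{24}}, prefactor \frac{3}{4}. Verdict: none. A 2F1 with upper {-\frac{5}{4}, -\frac{1}{3}} fits none of I1-I6 at x = \frac{1}{2}; the sum runs forever.

Key step: from the first term \frac{3}{4}: the constant factors (C = 3/4) combine into one prefactor.
Adjacent-term ratio: r(k) = \frac{1}{2} * (k-\frac{5}{4}) (k-\frac{1}{3}) / [(k-\frac{7}{24}) (k+1)] ; factor over Q: parameters, x = \frac{1}{2}, and C = \frac{3}{4}.


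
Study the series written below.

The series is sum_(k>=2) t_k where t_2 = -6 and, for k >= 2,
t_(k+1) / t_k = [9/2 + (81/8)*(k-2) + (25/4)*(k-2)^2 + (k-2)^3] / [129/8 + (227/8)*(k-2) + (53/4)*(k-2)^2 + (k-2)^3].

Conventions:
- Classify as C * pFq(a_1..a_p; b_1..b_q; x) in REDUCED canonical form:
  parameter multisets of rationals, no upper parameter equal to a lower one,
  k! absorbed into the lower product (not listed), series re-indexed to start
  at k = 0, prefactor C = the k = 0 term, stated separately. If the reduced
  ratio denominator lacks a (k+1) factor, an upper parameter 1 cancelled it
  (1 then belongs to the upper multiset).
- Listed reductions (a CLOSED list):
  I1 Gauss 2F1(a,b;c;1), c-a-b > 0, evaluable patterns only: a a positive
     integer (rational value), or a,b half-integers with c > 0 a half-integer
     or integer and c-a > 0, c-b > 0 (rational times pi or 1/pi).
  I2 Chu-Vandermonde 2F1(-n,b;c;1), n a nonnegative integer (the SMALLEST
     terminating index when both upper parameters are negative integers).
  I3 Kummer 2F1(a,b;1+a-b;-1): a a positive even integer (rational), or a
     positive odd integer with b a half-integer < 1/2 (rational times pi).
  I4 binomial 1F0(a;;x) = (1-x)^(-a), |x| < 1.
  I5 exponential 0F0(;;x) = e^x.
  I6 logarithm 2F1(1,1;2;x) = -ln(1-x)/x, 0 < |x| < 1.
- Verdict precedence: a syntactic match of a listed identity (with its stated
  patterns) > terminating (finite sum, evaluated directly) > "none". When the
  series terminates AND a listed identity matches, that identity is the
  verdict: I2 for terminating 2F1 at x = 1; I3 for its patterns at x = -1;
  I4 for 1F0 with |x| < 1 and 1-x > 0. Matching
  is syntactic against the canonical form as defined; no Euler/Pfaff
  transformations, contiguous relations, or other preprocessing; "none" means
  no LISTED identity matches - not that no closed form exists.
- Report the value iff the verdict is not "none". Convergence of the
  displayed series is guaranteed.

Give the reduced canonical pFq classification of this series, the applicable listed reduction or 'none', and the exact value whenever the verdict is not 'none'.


x = 1 here; the reduced form reads 2F1, upper {3/4, 4}, lower {43/4}, C = -6. Verdict: the Gauss summation I1 applies (x = 1: the Gamma ratio telescopes since c-a-b = 6 > 0 and a = 4 in Z>0). Hence: -18135/2048.

Structural cue: from the first term -6: the expanded ratio factors over Q; C = -6, x = 1, roots give parameters.
Term ratio: r(k) = 1 * (k+3/4) (k+4) / [(k+43/4) (k+1)] - rational in k, leading ratio 1; with t_0 = -6, classification follows.


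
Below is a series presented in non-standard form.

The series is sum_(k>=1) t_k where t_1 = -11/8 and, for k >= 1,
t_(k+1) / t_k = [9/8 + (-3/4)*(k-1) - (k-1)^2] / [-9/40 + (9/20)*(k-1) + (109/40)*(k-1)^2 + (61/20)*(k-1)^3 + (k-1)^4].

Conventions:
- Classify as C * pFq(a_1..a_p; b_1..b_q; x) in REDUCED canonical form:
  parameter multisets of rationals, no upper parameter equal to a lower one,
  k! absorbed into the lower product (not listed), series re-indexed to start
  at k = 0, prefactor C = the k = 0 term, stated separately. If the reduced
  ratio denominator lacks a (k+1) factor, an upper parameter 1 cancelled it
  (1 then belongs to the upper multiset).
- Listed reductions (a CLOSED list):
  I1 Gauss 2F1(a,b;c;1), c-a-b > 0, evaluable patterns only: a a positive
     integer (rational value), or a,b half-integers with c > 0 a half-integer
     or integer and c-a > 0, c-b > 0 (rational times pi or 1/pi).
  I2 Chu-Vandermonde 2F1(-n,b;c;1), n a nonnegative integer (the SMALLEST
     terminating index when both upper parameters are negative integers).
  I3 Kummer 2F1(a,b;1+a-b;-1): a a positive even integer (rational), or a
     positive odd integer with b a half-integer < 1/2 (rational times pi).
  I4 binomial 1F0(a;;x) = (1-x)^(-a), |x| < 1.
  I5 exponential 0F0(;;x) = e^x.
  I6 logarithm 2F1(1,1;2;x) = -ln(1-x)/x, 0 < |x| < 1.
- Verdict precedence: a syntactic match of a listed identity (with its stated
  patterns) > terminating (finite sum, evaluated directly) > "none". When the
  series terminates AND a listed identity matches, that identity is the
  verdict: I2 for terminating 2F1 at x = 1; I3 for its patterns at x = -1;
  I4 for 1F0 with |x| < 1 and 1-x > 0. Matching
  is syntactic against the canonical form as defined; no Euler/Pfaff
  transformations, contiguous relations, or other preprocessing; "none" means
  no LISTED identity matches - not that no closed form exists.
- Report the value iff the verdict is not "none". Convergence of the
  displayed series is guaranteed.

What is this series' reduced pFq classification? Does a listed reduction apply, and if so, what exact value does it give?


Classification (C = -11/8): 1F2 with upper {-3/4}, lower {-1/5, 3/4}, argument x = -1. Verdict: none (x = -1): each listed identity misses the multisets {-3/4} ; {-1/5, 3/4}.

Key observation: with t_0 = -11/8, roots of the ratio polynomials (C = -11/8, x = -1) are the negated parameters.
Step ratio: r(k) = (-1) * (k-3/4) / [(k-1/5) (k+3/4) (k+1)] - rational in k. x = (-1); t_0 = -11/8; negate the roots.


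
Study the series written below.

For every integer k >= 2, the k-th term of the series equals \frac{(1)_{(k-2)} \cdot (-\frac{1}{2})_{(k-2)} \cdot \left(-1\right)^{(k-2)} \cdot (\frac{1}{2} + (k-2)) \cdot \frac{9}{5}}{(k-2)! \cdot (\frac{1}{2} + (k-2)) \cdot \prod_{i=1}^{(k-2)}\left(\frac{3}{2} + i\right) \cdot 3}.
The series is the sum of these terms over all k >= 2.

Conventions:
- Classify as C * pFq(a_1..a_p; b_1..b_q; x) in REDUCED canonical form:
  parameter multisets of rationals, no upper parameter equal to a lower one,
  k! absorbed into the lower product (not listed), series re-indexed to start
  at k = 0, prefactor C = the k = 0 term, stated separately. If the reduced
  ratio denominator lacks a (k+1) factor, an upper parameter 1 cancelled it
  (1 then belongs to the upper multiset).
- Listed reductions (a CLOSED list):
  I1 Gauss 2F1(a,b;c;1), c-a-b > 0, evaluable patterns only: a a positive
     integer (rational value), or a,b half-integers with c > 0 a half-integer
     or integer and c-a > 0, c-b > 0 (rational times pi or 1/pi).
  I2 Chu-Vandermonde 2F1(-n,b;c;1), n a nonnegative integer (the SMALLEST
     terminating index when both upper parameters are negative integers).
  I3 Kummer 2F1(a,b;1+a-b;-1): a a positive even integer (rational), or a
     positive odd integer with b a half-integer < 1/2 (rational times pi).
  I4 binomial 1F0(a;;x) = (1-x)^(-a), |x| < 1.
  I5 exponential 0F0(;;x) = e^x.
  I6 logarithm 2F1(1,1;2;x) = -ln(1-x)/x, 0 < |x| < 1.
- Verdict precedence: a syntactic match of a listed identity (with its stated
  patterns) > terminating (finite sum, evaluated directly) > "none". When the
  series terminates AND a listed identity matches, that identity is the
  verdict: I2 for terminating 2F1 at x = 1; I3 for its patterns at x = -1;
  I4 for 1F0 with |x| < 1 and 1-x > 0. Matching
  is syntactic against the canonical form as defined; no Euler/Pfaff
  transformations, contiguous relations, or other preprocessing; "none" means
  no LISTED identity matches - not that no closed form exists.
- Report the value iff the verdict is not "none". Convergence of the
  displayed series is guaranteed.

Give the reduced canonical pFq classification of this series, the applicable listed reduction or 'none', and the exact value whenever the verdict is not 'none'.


Prefactor \frac{3}{5}, argument -1: 2F1 with upper {-\frac{1}{2}, 1} over lower {\frac{5}{2}}. Verdict: Kummer's theorem (I3) applies (x = -1; c = \frac{5}{2} equals 1+a-b for upper {-\frac{1}{2}, 1}: listed pattern). Value: \frac{9}{40} \cdot \pi.

The tell: t_0 = \frac{3}{5} here, and the factor k + 1/2 cancels (top and bottom), leaving prefactor 3/5.
Step ratio: r(k) = -1 * (k-\frac{1}{2}) (k+1) / [(k+\frac{5}{2}) (k+1)] - poly over poly, x = -1 from leading terms; C = \frac{3}{5} at k = 0.


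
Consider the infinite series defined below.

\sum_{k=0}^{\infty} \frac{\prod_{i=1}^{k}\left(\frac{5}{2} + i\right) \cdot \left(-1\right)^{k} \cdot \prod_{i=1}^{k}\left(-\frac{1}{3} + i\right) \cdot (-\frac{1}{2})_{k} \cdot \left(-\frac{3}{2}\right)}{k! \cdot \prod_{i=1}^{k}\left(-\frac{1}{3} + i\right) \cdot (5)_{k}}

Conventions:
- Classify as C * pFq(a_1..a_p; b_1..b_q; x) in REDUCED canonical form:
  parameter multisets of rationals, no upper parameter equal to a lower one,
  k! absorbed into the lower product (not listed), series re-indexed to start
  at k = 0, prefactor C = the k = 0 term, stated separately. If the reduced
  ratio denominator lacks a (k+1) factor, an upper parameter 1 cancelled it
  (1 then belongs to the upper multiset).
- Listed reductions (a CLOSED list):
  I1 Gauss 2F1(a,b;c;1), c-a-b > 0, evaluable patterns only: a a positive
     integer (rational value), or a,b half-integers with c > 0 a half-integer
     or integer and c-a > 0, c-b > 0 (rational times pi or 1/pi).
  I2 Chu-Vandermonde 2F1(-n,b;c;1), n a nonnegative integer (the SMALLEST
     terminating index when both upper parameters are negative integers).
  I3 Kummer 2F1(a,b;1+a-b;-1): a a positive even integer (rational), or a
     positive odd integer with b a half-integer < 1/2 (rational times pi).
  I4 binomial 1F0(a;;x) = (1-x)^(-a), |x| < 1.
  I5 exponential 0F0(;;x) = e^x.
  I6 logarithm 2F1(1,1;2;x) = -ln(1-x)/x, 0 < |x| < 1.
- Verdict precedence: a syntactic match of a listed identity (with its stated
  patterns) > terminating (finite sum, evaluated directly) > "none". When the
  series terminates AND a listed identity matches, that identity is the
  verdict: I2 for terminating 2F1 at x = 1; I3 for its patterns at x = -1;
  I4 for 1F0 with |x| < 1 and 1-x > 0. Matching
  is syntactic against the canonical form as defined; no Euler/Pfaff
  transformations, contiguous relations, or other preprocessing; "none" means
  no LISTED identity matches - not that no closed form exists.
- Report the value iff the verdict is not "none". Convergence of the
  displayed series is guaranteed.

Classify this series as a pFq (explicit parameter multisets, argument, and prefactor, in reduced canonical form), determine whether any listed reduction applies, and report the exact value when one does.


Classification (C = -\frac{3}{2}): 2F1 with upper {-\frac{1}{2}, \frac{7}{2}}, lower {5}, argument x = -1. Verdict: none. No listed pattern accepts 2F1(-\frac{1}{2}, \frac{7}{2}; 5; -1).

Structural cue: with t_0 = -\frac{3}{2}, the parameter 2/3 appears in both the upper and lower lists and cancels.
Step ratio: r(k) = -1 * (k-\frac{1}{2}) (k+\frac{7}{2}) / [(k+5) (k+1)] - poly over poly, x = -1 from leading terms; C = -\frac{3}{2} at k = 0.


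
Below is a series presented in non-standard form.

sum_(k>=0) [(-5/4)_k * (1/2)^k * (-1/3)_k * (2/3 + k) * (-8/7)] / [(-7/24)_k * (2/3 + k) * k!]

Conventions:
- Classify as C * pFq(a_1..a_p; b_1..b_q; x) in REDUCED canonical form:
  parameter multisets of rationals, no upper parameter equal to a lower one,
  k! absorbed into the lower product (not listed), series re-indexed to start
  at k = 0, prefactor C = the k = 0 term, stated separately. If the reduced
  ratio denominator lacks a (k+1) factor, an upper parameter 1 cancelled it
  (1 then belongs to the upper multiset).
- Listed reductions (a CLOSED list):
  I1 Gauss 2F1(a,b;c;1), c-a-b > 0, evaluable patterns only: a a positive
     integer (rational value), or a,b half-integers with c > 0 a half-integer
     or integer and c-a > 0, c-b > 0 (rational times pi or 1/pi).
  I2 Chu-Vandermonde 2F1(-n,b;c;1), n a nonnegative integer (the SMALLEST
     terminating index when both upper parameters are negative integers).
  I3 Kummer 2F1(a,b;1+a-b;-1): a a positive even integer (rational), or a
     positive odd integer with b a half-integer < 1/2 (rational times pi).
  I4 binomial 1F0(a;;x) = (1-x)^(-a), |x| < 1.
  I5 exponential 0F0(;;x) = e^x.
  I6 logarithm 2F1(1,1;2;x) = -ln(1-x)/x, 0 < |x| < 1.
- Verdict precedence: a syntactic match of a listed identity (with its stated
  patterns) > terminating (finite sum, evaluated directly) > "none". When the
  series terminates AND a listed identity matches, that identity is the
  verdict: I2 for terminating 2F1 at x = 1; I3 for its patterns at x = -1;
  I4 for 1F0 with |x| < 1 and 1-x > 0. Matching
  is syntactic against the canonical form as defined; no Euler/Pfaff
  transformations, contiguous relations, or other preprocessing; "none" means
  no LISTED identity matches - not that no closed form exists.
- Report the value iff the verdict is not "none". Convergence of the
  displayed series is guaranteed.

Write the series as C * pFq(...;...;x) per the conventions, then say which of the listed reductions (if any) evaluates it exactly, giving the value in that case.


x = 1/2 here; the reduced form reads 2F1, upper {-5/4, -1/3}, lower {-7/24}, C = -8/7. Verdict: none. A 2F1 with upper {-5/4, -1/3} fits none of I1-I6 at x = 1/2; the sum runs forever.

Structural cue: from the first term -8/7: striking the common factor k + 2/3 reduces the term (prefactor -8/7).
Adjacent-term ratio: r(k) = (1/2) * (k-5/4) (k-1/3) / [(k-7/24) (k+1)] - rational in k, leading ratio (1/2); with t_0 = -8/7, classification follows.


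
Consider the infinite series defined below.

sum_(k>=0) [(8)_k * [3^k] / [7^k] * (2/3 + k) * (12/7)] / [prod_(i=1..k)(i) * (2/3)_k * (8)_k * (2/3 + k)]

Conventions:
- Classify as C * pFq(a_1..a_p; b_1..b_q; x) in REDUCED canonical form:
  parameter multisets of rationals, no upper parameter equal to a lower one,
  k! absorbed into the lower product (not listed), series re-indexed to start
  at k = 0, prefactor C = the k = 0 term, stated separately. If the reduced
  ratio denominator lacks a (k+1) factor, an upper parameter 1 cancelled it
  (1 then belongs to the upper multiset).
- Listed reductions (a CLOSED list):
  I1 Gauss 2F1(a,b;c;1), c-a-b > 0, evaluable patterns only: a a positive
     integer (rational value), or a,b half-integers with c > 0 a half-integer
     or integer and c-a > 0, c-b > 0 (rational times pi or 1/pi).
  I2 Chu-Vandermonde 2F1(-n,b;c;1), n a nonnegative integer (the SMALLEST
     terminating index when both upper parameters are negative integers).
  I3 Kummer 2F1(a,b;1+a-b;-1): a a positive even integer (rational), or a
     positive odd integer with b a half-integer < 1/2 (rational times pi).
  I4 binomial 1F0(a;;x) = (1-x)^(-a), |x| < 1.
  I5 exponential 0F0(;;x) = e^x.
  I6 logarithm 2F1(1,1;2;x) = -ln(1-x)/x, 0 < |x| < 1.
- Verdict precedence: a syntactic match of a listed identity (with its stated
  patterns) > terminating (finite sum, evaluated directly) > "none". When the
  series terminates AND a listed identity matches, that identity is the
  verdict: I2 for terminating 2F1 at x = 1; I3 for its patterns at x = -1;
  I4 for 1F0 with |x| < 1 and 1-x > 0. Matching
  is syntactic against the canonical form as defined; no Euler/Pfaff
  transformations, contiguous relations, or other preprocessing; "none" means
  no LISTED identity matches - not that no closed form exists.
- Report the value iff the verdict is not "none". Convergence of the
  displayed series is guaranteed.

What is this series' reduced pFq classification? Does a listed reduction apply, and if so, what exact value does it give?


x = 3/7 here; the reduced form reads 0F1, upper {-}, lower {2/3}, C = 12/7. Verdict: none. No listed pattern accepts 0F1(-; 2/3; 3/7).

Key step: with t_0 = 12/7, striking the common factor k + 2/3 reduces the term (C = 12/7).
Consecutive-term ratio: r(k) = (3/7) * 1 / [(k+2/3) (k+1)] - rational in k, leading ratio (3/7); with t_0 = 12/7, classification follows.


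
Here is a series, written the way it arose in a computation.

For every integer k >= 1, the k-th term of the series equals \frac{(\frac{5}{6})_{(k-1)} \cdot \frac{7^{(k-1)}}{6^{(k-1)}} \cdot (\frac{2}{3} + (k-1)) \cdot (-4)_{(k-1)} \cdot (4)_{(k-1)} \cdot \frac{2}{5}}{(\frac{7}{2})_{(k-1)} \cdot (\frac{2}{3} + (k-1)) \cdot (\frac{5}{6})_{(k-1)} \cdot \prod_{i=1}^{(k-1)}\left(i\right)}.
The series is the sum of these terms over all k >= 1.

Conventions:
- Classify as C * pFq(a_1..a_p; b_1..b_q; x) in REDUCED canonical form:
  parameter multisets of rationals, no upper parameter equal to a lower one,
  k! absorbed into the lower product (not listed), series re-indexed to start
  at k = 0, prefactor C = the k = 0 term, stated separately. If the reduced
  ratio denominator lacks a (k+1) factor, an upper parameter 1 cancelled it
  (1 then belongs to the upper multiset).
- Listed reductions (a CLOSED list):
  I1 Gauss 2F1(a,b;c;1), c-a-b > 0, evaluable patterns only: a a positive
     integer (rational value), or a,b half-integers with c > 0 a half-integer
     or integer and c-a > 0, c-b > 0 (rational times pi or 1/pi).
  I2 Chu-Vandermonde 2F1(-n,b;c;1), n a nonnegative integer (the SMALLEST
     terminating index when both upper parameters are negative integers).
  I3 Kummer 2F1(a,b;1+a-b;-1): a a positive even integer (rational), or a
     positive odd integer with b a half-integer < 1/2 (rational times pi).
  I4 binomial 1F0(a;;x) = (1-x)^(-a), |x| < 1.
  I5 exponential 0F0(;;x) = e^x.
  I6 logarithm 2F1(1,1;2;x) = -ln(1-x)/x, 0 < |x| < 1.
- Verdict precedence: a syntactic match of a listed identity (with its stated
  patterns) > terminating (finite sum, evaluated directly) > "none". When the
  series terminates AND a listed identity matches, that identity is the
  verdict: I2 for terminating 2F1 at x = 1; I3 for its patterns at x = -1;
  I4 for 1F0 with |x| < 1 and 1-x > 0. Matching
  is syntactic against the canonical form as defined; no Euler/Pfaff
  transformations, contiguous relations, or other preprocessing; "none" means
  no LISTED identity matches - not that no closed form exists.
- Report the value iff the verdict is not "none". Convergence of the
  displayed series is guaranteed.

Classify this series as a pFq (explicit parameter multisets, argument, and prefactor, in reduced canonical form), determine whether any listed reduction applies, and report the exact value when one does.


The series (x = \frac{7}{6}) is 2F1: upper {-4, 4}, lower {\frac{7}{2}}, prefactor \frac{2}{5}. Verdict: terminating at k = 4: the factor (-4)_k kills every later term; summing the 5 survivors is exact. Its exact value is \frac{122}{173745}.

First insight: t_0 = \frac{2}{5} here, and striking the common factor k + 2/3 reduces the term (C = 2/5, x = 7/6).
Ratio: r(k) = \frac{7}{6} * (k-4) (k+4) / [(k+\frac{7}{2}) (k+1)] - rational; roots negated = parameters, x = \frac{7}{6}, C = \frac{2}{5}.


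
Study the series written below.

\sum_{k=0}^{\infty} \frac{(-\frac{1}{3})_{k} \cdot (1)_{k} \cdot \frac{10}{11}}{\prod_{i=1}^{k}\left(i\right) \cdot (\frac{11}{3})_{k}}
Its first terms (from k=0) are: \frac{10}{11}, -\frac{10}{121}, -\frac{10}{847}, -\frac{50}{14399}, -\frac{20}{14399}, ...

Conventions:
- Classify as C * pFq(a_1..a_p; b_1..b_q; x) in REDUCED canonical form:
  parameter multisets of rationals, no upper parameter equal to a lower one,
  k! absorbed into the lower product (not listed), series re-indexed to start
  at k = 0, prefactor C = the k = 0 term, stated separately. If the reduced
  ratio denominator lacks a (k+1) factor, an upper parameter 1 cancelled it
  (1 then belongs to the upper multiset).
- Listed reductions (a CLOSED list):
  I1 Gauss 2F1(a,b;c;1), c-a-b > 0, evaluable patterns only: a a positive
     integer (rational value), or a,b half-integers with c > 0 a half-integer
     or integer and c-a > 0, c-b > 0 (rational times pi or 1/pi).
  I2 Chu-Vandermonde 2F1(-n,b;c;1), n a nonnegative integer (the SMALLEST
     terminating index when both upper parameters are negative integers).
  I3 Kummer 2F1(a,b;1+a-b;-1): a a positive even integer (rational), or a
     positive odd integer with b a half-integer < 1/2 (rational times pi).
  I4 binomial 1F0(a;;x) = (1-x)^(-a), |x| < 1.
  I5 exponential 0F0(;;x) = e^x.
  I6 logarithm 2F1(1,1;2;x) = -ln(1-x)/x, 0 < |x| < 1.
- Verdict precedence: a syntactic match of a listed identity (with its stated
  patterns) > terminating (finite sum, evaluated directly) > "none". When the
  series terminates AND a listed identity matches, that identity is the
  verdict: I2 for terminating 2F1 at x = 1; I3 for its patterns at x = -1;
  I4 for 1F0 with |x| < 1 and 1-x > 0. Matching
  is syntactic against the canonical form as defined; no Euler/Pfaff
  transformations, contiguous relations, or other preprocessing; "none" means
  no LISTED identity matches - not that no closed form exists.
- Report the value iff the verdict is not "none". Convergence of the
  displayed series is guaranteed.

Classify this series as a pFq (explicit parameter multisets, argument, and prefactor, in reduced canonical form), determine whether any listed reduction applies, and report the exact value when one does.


Key observation: x = 1 and the product of the first k integers (C = 10/11, x = 1) is k!.
Term ratio: r(k) = 1 * (k-\frac{1}{3}) (k+1) / [(k+\frac{11}{3}) (k+1)] - rational; roots negated = parameters, x = 1, C = \frac{10}{11}.

With C = \frac{10}{11}: the canonical form is 2F1(-\frac{1}{3}, 1; \frac{11}{3}; 1). Verdict: Gauss's theorem (I1) fires (x = 1: the Gamma ratio telescopes since c-a-b = 3 > 0 and a = 1 in Z>0). Sum: \frac{80}{99}.
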